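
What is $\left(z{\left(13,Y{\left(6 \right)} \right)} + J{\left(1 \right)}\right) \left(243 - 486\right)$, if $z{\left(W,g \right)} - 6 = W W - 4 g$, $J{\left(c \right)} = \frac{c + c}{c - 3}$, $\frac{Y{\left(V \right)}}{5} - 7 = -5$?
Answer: $-32562$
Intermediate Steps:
$Y{\left(V \right)} = 10$ ($Y{\left(V \right)} = 35 + 5 \left(-5\right) = 35 - 25 = 10$)
$J{\left(c \right)} = \frac{2 c}{-3 + c}$
$z{\left(W,g \right)} = 6 + W^{2} - 4 g$ ($z{\left(W,g \right)} = 6 + \left(W W - 4 g\right) = 6 + \left(W^{2} - 4 g\right) = 6 + W^{2} - 4 g$)
$\left(z{\left(13,Y{\left(6 \right)} \right)} + J{\left(1 \right)}\right) \left(243 - 486\right) = \left(\left(6 + 13^{2} - 40\right) + 2 \cdot 1 \frac{1}{-3 + 1}\right) \left(243 - 486\right) = \left(\left(6 + 169 - 40\right) + 2 \cdot 1 \frac{1}{-2}\right) \left(-243\right) = \left(135 + 2 \cdot 1 \left(- \frac{1}{2}\right)\right) \left(-243\right) = \left(135 - 1\right) \left(-243\right) = 134 \left(-243\right) = -32562$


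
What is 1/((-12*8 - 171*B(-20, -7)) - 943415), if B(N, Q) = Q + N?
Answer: -1/938894 ≈ -1.0651e-6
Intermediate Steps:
B(N, Q) = N + Q
1/((-12*8 - 171*B(-20, -7)) - 943415) = 1/((-12*8 - 171*(-20 - 7)) - 943415) = 1/((-96 - 171*(-27)) - 943415) = 1/((-96 + 4617) - 943415) = 1/(4521 - 943415) = 1/(-938894) = -1/938894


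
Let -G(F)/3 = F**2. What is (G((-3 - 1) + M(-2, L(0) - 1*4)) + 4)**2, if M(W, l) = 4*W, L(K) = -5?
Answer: 183184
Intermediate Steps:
G(F) = -3*F**2
(G((-3 - 1) + M(-2, L(0) - 1*4)) + 4)**2 = (-3*((-3 - 1) + 4*(-2))**2 + 4)**2 = (-3*(-4 - 8)**2 + 4)**2 = (-3*(-12)**2 + 4)**2 = (-3*144 + 4)**2 = (-432 + 4)**2 = (-428)**2 = 183184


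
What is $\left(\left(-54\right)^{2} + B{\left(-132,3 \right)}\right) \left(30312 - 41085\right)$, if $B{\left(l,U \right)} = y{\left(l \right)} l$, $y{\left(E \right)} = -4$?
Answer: $-37102212$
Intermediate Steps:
$B{\left(l,U \right)} = - 4 l$
$\left(\left(-54\right)^{2} + B{\left(-132,3 \right)}\right) \left(30312 - 41085\right) = \left(\left(-54\right)^{2} - -528\right) \left(30312 - 41085\right) = \left(2916 + 528\right) \left(-10773\right) = 3444 \left(-10773\right) = -37102212$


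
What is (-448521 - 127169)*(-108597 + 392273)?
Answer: -163309436440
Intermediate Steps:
(-448521 - 127169)*(-108597 + 392273) = -575690*283676 = -163309436440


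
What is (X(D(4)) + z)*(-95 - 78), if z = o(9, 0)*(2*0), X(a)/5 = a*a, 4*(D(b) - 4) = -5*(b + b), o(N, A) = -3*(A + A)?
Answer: -31140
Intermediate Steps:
o(N, A) = -6*A
D(b) = 4 - 5*b/2 (D(b) = 4 + (-5*(b + b))/4 = 4 + (-10*b)/4 = 4 - 5*b/2)
X(a) = 5*a² (X(a) = 5*(a*a) = 5*a²)
z = 0 (z = (-6*0)*(2*0) = 0*0 = 0)
(X(D(4)) + z)*(-95 - 78) = (5*(4 - 5/2*4)² + 0)*(-95 - 78) = (5*(4 - 10)² + 0)*(-173) = (5*(-6)² + 0)*(-173) = (5*36 + 0)*(-173) = (180 + 0)*(-173) = 180*(-173) = -31140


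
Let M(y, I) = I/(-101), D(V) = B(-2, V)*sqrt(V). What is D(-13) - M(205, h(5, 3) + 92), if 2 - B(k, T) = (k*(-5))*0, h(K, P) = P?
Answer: 95/101 + 2*I*sqrt(13) ≈ 0.94059 + 7.2111*I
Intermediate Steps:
B(k, T) = 2 (B(k, T) = 2 - k*(-5)*0 = 2 - (-5*k)*0 = 2 - 1*0 = 2 + 0 = 2)
D(V) = 2*sqrt(V)
M(y, I) = -I/101 (M(y, I) = I*(-1/101) = -I/101)
D(-13) - M(205, h(5, 3) + 92) = 2*sqrt(-13) - (-1)*(3 + 92)/101 = 2*(I*sqrt(13)) - (-1)*95/101 = 2*I*sqrt(13) - 1*(-95/101) = 2*I*sqrt(13) + 95/101 = 95/101 + 2*I*sqrt(13)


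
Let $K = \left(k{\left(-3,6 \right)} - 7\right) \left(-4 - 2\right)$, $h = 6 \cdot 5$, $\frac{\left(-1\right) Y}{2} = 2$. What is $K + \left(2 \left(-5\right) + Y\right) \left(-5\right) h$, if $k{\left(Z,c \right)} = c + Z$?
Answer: $2124$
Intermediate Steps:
$Y = -4$ ($Y = \left(-2\right) 2 = -4$)
$k{\left(Z,c \right)} = Z + c$
$h = 30$
$K = 24$ ($K = \left(\left(-3 + 6\right) - 7\right) \left(-4 - 2\right) = \left(3 - 7\right) \left(-6\right) = \left(-4\right) \left(-6\right) = 24$)
$K + \left(2 \left(-5\right) + Y\right) \left(-5\right) h = 24 + \left(2 \left(-5\right) - 4\right) \left(-5\right) 30 = 24 + \left(-10 - 4\right) \left(-5\right) 30 = 24 + \left(-14\right) \left(-5\right) 30 = 24 + 70 \cdot 30 = 24 + 2100 = 2124$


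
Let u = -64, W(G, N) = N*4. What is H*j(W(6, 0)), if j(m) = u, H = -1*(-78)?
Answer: -4992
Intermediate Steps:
H = 78
W(G, N) = 4*N
j(m) = -64
H*j(W(6, 0)) = 78*(-64) = -4992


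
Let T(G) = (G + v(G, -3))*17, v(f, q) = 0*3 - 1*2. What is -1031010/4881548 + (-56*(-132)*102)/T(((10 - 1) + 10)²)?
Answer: 108068142153/876237866 ≈ 123.33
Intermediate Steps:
v(f, q) = -2 (v(f, q) = 0 - 2 = -2)
T(G) = -34 + 17*G (T(G) = (G - 2)*17 = (-2 + G)*17 = -34 + 17*G)
-1031010/4881548 + (-56*(-132)*102)/T(((10 - 1) + 10)²) = -1031010/4881548 + (-56*(-132)*102)/(-34 + 17*((10 - 1) + 10)²) = -1031010*1/4881548 + (7392*102)/(-34 + 17*(9 + 10)²) = -515505/2440774 + 753984/(-34 + 17*19²) = -515505/2440774 + 753984/(-34 + 17*361) = -515505/2440774 + 753984/(-34 + 6137) = -515505/2440774 + 753984/6103 = -515505/2440774 + 753984*(1/6103) = -515505/2440774 + 44352/359 = 108068142153/876237866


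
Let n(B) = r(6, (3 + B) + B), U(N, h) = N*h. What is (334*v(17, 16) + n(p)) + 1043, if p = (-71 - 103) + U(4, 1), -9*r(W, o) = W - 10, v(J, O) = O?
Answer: 57487/9 ≈ 6387.4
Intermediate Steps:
r(W, o) = 10/9 - W/9 (r(W, o) = -(W - 10)/9 = -(-10 + W)/9 = 10/9 - W/9)
p = -170 (p = (-71 - 103) + 4*1 = -174 + 4 = -170)
n(B) = 4/9 (n(B) = 10/9 - ⅑*6 = 10/9 - ⅔ = 4/9)
(334*v(17, 16) + n(p)) + 1043 = (334*16 + 4/9) + 1043 = (5344 + 4/9) + 1043 = 48100/9 + 1043 = 57487/9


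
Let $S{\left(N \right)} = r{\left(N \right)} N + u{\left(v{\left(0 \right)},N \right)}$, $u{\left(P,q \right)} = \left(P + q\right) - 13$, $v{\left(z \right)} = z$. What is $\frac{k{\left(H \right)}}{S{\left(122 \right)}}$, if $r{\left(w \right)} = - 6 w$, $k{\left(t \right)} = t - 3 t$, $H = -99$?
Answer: $- \frac{198}{89195} \approx -0.0022199$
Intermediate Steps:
$k{\left(t \right)} = - 2 t$
$u{\left(P,q \right)} = -13 + P + q$
$S{\left(N \right)} = -13 + N - 6 N^{2}$ ($S{\left(N \right)} = - 6 N N + \left(-13 + 0 + N\right) = - 6 N^{2} + \left(-13 + N\right) = -13 + N - 6 N^{2}$)
$\frac{k{\left(H \right)}}{S{\left(122 \right)}} = \frac{\left(-2\right) \left(-99\right)}{-13 + 122 - 6 \cdot 122^{2}} = \frac{198}{-13 + 122 - 89304} = \frac{198}{-89195} = 198 \left(- \frac{1}{89195}\right) = - \frac{198}{89195}$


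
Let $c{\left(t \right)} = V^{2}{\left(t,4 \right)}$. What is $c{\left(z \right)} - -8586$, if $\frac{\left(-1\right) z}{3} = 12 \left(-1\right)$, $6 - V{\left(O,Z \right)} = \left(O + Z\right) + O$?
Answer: $13486$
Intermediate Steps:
$V{\left(O,Z \right)} = 6 - Z - 2 O$ ($V{\left(O,Z \right)} = 6 - \left(\left(O + Z\right) + O\right) = 6 - \left(Z + 2 O\right) = 6 - Z - 2 O$)
$z = 36$ ($z = - 3 \cdot 12 \left(-1\right) = \left(-3\right) \left(-12\right) = 36$)
$c{\left(t \right)} = \left(2 - 2 t\right)^{2}$ ($c{\left(t \right)} = \left(6 - 4 - 2 t\right)^{2} = \left(2 - 2 t\right)^{2}$)
$c{\left(z \right)} - -8586 = 4 \left(-1 + 36\right)^{2} - -8586 = 4 \cdot 35^{2} + 8586 = 4 \cdot 1225 + 8586 = 4900 + 8586 = 13486$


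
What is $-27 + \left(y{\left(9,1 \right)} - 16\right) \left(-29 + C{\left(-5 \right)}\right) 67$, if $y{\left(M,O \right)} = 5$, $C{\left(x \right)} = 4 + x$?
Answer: $22083$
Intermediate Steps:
$-27 + \left(y{\left(9,1 \right)} - 16\right) \left(-29 + C{\left(-5 \right)}\right) 67 = -27 + \left(5 - 16\right) \left(-29 + \left(4 - 5\right)\right) 67 = -27 + - 11 \left(-29 - 1\right) 67 = -27 + \left(-11\right) \left(-30\right) 67 = -27 + 330 \cdot 67 = -27 + 22110 = 22083$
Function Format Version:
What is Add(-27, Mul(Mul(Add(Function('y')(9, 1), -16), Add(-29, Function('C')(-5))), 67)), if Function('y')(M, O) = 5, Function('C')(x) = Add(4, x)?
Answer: 22083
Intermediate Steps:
Add(-27, Mul(Mul(Add(Function('y')(9, 1), -16), Add(-29, Function('C')(-5))), 67)) = Add(-27, Mul(Mul(Add(5, -16), Add(-29, Add(4, -5))), 67)) = Add(-27, Mul(Mul(-11, Add(-29, -1)), 67)) = Add(-27, Mul(Mul(-11, -30), 67)) = Add(-27, Mul(330, 67)) = Add(-27, 22110) = 22083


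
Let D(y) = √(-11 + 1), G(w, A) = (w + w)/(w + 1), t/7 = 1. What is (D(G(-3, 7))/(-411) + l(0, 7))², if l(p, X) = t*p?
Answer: -10/168921 ≈ -5.9199e-5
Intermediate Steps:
t = 7 (t = 7*1 = 7)
G(w, A) = 2*w/(1 + w) (G(w, A) = (2*w)/(1 + w) = 2*w/(1 + w))
D(y) = I*√10 (D(y) = √(-10) = I*√10)
l(p, X) = 7*p
(D(G(-3, 7))/(-411) + l(0, 7))² = ((I*√10)/(-411) + 7*0)² = ((I*√10)*(-1/411) + 0)² = (-I*√10/411 + 0)² = (-I*√10/411)² = -10/168921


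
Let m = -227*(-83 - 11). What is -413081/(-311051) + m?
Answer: 6637619319/311051 ≈ 21339.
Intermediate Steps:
m = 21338 (m = -227*(-94) = 21338)
-413081/(-311051) + m = -413081/(-311051) + 21338 = -413081*(-1/311051) + 21338 = 413081/311051 + 21338 = 6637619319/311051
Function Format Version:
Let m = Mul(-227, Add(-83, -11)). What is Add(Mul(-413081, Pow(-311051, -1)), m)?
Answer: Rational(6637619319, 311051) ≈ 21339.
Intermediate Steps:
m = 21338 (m = Mul(-227, -94) = 21338)
Add(Mul(-413081, Pow(-311051, -1)), m) = Add(Mul(-413081, Pow(-311051, -1)), 21338) = Add(Mul(-413081, Rational(-1, 311051)), 21338) = Add(Rational(413081, 311051), 21338) = Rational(6637619319, 311051)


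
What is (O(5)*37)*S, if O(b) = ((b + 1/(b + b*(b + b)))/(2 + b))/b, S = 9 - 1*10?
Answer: -10212/1925 ≈ -5.3049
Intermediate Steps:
S = -1 (S = 9 - 10 = -1)
O(b) = (b + 1/(b + 2*b²))/(b*(2 + b)) (O(b) = ((b + 1/(b + b*(2*b)))/(2 + b))/b = ((b + 1/(b + 2*b²))/(2 + b))/b = (b + 1/(b + 2*b²))/(b*(2 + b)))
(O(5)*37)*S = (((1 + 5² + 2*5³)/(5²*(2 + 2*5² + 5*5)))*37)*(-1) = (((1 + 25 + 2*125)/(25*(2 + 2*25 + 25)))*37)*(-1) = (((1 + 25 + 250)/(25*(2 + 50 + 25)))*37)*(-1) = (((1/25)*276/77)*37)*(-1) = (((1/25)*(1/77)*276)*37)*(-1) = ((276/1925)*37)*(-1) = (10212/1925)*(-1) = -10212/1925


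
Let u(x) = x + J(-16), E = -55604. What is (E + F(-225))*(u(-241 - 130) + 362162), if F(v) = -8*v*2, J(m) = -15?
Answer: -18813799104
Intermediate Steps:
u(x) = -15 + x (u(x) = x - 15 = -15 + x)
F(v) = -16*v
(E + F(-225))*(u(-241 - 130) + 362162) = (-55604 - 16*(-225))*((-15 + (-241 - 130)) + 362162) = (-55604 + 3600)*((-15 - 371) + 362162) = -52004*(-386 + 362162) = -52004*361776 = -18813799104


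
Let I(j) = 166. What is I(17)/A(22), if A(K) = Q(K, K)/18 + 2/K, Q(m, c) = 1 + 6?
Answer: 32868/95 ≈ 345.98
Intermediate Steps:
Q(m, c) = 7
A(K) = 7/18 + 2/K
I(17)/A(22) = 166/(7/18 + 2/22) = 166/(7/18 + 2*(1/22)) = 166/(7/18 + 1/11) = 166/(95/198) = 166*(198/95) = 32868/95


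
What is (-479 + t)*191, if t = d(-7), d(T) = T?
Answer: -92826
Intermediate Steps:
t = -7
(-479 + t)*191 = (-479 - 7)*191 = -486*191 = -92826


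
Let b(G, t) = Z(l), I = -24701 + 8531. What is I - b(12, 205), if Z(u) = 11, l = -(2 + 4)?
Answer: -16181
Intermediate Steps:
l = -6 (l = -1*6 = -6)
I = -16170
b(G, t) = 11
I - b(12, 205) = -16170 - 1*11 = -16170 - 11 = -16181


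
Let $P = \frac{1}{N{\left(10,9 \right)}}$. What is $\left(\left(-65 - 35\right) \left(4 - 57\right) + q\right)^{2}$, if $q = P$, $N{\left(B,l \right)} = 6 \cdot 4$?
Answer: $\frac{16180094401}{576} \approx 2.809 \cdot 10^{7}$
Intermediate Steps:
$N{\left(B,l \right)} = 24$
$P = \frac{1}{24} \approx 0.041667$
$q = \frac{1}{24} \approx 0.041667$
$\left(\left(-65 - 35\right) \left(4 - 57\right) + q\right)^{2} = \left(\left(-65 - 35\right) \left(4 - 57\right) + \frac{1}{24}\right)^{2} = \left(- 100 \left(4 - 57\right) + \frac{1}{24}\right)^{2} = \left(\left(-100\right) \left(-53\right) + \frac{1}{24}\right)^{2} = \left(5300 + \frac{1}{24}\right)^{2} = \left(\frac{127201}{24}\right)^{2} = \frac{16180094401}{576}$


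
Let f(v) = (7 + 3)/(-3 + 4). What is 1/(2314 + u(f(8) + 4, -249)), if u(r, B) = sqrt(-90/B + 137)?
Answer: 14774/34186159 - sqrt(946283)/444420067 ≈ 0.00042997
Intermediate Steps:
f(v) = 10 (f(v) = 10/1 = 10*1 = 10)
u(r, B) = sqrt(137 - 90/B)
1/(2314 + u(f(8) + 4, -249)) = 1/(2314 + sqrt(137 - 90/(-249))) = 1/(2314 + sqrt(137 - 90*(-1/249))) = 1/(2314 + sqrt(137 + 30/83)) = 1/(2314 + sqrt(11401/83)) = 1/(2314 + sqrt(946283)/83)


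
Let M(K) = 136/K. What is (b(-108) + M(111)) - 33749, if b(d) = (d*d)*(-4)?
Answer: -8924819/111 ≈ -80404.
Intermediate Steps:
b(d) = -4*d² (b(d) = d²*(-4) = -4*d²)
(b(-108) + M(111)) - 33749 = (-4*(-108)² + 136/111) - 33749 = (-4*11664 + 136*(1/111)) - 33749 = (-46656 + 136/111) - 33749 = -5178680/111 - 33749 = -8924819/111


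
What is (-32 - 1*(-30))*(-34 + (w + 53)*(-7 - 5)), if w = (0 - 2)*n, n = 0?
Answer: 1340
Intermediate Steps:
w = 0 (w = (0 - 2)*0 = -2*0 = 0)
(-32 - 1*(-30))*(-34 + (w + 53)*(-7 - 5)) = (-32 - 1*(-30))*(-34 + (0 + 53)*(-7 - 5)) = (-32 + 30)*(-34 + 53*(-12)) = -2*(-34 - 636) = -2*(-670) = 1340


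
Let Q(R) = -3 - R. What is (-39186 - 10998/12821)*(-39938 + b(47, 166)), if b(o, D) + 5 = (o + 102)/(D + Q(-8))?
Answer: 381282742161024/243599 ≈ 1.5652e+9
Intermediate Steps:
b(o, D) = -5 + (102 + o)/(5 + D) (b(o, D) = -5 + (o + 102)/(D + (-3 - 1*(-8))) = -5 + (102 + o)/(D + (-3 + 8)) = -5 + (102 + o)/(D + 5) = -5 + (102 + o)/(5 + D))
(-39186 - 10998/12821)*(-39938 + b(47, 166)) = (-39186 - 10998/12821)*(-39938 + (77 + 47 - 5*166)/(5 + 166)) = (-39186 - 10998*1/12821)*(-39938 + (77 + 47 - 830)/171) = (-39186 - 10998/12821)*(-39938 + (1/171)*(-706)) = -502414704*(-39938 - 706/171)/12821 = -502414704/12821*(-6830104/171) = 381282742161024/243599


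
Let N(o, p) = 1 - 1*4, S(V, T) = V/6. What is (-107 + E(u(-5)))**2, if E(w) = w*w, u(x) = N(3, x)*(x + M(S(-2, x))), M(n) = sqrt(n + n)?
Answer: 7144 - 6720*I*sqrt(6) ≈ 7144.0 - 16461.0*I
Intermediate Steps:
S(V, T) = V/6 (S(V, T) = V*(1/6) = V/6)
M(n) = sqrt(2)*sqrt(n) (M(n) = sqrt(2*n) = sqrt(2)*sqrt(n))
N(o, p) = -3 (N(o, p) = 1 - 4 = -3)
u(x) = -3*x - I*sqrt(6) (u(x) = -3*(x + sqrt(2)*sqrt((1/6)*(-2))) = -3*(x + sqrt(2)*sqrt(-1/3)) = -3*(x + sqrt(2)*(I*sqrt(3)/3)) = -3*(x + I*sqrt(6)/3) = -3*x - I*sqrt(6))
E(w) = w**2
(-107 + E(u(-5)))**2 = (-107 + (-3*(-5) - I*sqrt(6))**2)**2 = (-107 + (15 - I*sqrt(6))**2)**2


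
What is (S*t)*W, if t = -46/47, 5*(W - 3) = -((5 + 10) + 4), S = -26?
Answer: -4784/235 ≈ -20.357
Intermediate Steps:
W = -⅘ (W = 3 + (-((5 + 10) + 4))/5 = 3 + (-(15 + 4))/5 = 3 + (-1*19)/5 = 3 + (⅕)*(-19) = 3 - 19/5 = -⅘ ≈ -0.80000)
t = -46/47 (t = -46*1/47 = -46/47 ≈ -0.97872)
(S*t)*W = -26*(-46/47)*(-⅘) = (1196/47)*(-⅘) = -4784/235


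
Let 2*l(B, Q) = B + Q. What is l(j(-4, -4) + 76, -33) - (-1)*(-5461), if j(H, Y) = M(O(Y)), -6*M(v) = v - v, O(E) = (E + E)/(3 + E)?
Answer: -10879/2 ≈ -5439.5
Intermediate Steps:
O(E) = 2*E/(3 + E) (O(E) = (2*E)/(3 + E) = 2*E/(3 + E))
M(v) = 0 (M(v) = -(v - v)/6 = -1/6*0 = 0)
j(H, Y) = 0
l(B, Q) = B/2 + Q/2 (l(B, Q) = (B + Q)/2 = B/2 + Q/2)
l(j(-4, -4) + 76, -33) - (-1)*(-5461) = ((0 + 76)/2 + (1/2)*(-33)) - (-1)*(-5461) = ((1/2)*76 - 33/2) - 1*5461 = (38 - 33/2) - 5461 = 43/2 - 5461 = -10879/2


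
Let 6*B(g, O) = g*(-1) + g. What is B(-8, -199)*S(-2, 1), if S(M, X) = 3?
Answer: 0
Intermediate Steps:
B(g, O) = 0 (B(g, O) = (g*(-1) + g)/6 = (-g + g)/6 = (⅙)*0 = 0)
B(-8, -199)*S(-2, 1) = 0*3 = 0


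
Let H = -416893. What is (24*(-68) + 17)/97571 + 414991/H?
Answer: -41164369056/40676666903 ≈ -1.0120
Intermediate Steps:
(24*(-68) + 17)/97571 + 414991/H = (24*(-68) + 17)/97571 + 414991/(-416893) = (-1632 + 17)*(1/97571) + 414991*(-1/416893) = -1615*1/97571 - 414991/416893 = -1615/97571 - 414991/416893 = -41164369056/40676666903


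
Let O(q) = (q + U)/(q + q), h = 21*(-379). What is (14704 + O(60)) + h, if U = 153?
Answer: 269871/40 ≈ 6746.8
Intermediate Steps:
h = -7959
O(q) = (153 + q)/(2*q) (O(q) = (q + 153)/(q + q) = (153 + q)/((2*q)) = (153 + q)*(1/(2*q)) = (153 + q)/(2*q))
(14704 + O(60)) + h = (14704 + (1/2)*(153 + 60)/60) - 7959 = (14704 + (1/2)*(1/60)*213) - 7959 = (14704 + 71/40) - 7959 = 588231/40 - 7959 = 269871/40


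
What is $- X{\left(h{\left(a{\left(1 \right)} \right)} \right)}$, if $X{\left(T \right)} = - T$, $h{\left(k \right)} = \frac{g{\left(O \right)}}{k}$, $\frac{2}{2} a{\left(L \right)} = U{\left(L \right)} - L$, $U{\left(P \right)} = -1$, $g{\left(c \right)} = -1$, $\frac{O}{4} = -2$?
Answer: $\frac{1}{2} \approx 0.5$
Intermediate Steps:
$O = -8$ ($O = 4 \left(-2\right) = -8$)
$a{\left(L \right)} = -1 - L$
$h{\left(k \right)} = - \frac{1}{k}$
$- X{\left(h{\left(a{\left(1 \right)} \right)} \right)} = - \left(-1\right) \left(- \frac{1}{-1 - 1}\right) = - \left(-1\right) \left(- \frac{1}{-2}\right) = - \left(-1\right) \left(\left(-1\right) \left(- \frac{1}{2}\right)\right) = - \frac{-1}{2} = \left(-1\right) \left(- \frac{1}{2}\right) = \frac{1}{2}$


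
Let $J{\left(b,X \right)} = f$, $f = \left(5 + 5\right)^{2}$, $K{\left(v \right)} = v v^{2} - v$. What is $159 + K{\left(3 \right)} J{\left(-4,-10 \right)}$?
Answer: $2559$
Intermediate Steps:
$K{\left(v \right)} = v^{3} - v$
$f = 100$ ($f = 10^{2} = 100$)
$J{\left(b,X \right)} = 100$
$159 + K{\left(3 \right)} J{\left(-4,-10 \right)} = 159 + \left(3^{3} - 3\right) 100 = 159 + \left(27 - 3\right) 100 = 159 + 24 \cdot 100 = 159 + 2400 = 2559$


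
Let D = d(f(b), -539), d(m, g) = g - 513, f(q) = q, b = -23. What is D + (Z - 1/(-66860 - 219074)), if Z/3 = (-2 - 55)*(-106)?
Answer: 4882037117/285934 ≈ 17074.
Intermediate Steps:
d(m, g) = -513 + g
D = -1052 (D = -513 - 539 = -1052)
Z = 18126 (Z = 3*((-2 - 55)*(-106)) = 3*(-57*(-106)) = 3*6042 = 18126)
D + (Z - 1/(-66860 - 219074)) = -1052 + (18126 - 1/(-66860 - 219074)) = -1052 + (18126 - 1/(-285934)) = -1052 + (18126 - 1*(-1/285934)) = -1052 + (18126 + 1/285934) = -1052 + 5182839685/285934 = 4882037117/285934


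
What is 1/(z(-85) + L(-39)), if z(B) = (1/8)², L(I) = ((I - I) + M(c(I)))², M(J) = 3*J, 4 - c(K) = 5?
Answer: 64/577 ≈ 0.11092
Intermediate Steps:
c(K) = -1 (c(K) = 4 - 1*5 = 4 - 5 = -1)
L(I) = 9 (L(I) = ((I - I) + 3*(-1))² = (0 - 3)² = (-3)² = 9)
z(B) = 1/64 (z(B) = (⅛)² = 1/64)
1/(z(-85) + L(-39)) = 1/(1/64 + 9) = 1/(577/64) = 64/577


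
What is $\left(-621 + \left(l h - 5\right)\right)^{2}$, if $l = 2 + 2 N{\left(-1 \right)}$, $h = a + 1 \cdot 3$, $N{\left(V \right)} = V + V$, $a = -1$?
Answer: $396900$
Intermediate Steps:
$N{\left(V \right)} = 2 V$
$h = 2$ ($h = -1 + 1 \cdot 3 = -1 + 3 = 2$)
$l = -2$ ($l = 2 + 2 \cdot 2 \left(-1\right) = 2 + 2 \left(-2\right) = 2 - 4 = -2$)
$\left(-621 + \left(l h - 5\right)\right)^{2} = \left(-621 - 9\right)^{2} = \left(-630\right)^{2} = 396900$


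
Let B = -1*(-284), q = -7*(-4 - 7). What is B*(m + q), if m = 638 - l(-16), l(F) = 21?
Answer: 197096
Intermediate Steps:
q = 77 (q = -7*(-11) = 77)
B = 284
m = 617 (m = 638 - 1*21 = 638 - 21 = 617)
B*(m + q) = 284*(617 + 77) = 284*694 = 197096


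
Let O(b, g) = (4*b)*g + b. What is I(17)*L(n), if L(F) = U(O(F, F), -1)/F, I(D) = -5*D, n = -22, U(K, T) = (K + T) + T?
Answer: 81260/11 ≈ 7387.3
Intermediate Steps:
O(b, g) = b + 4*b*g (O(b, g) = 4*b*g + b = b + 4*b*g)
U(K, T) = K + 2*T
L(F) = (-2 + F*(1 + 4*F))/F (L(F) = (F*(1 + 4*F) + 2*(-1))/F = (F*(1 + 4*F) - 2)/F = (-2 + F*(1 + 4*F))/F)
I(17)*L(n) = (-5*17)*(1 - 2/(-22) + 4*(-22)) = -85*(1 - 2*(-1/22) - 88) = -85*(1 + 1/11 - 88) = -85*(-956/11) = 81260/11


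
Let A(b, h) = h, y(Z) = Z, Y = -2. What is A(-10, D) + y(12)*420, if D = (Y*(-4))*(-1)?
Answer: 5032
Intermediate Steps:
D = -8 (D = -2*(-4)*(-1) = 8*(-1) = -8)
A(-10, D) + y(12)*420 = -8 + 12*420 = -8 + 5040 = 5032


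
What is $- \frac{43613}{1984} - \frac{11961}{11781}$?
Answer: $- \frac{59726153}{2597056} \approx -22.998$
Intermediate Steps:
$- \frac{43613}{1984} - \frac{11961}{11781} = \left(-43613\right) \frac{1}{1984} - \frac{1329}{1309} = - \frac{43613}{1984} - \frac{1329}{1309} = - \frac{59726153}{2597056}$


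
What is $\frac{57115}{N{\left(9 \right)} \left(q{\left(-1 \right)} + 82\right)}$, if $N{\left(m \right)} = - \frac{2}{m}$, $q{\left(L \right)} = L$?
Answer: $- \frac{57115}{18} \approx -3173.1$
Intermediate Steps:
$\frac{57115}{N{\left(9 \right)} \left(q{\left(-1 \right)} + 82\right)} = \frac{57115}{- \frac{2}{9} \left(-1 + 82\right)} = \frac{57115}{\left(-2\right) \frac{1}{9} \cdot 81} = \frac{57115}{\left(- \frac{2}{9}\right) 81} = \frac{57115}{-18} = 57115 \left(- \frac{1}{18}\right) = - \frac{57115}{18}$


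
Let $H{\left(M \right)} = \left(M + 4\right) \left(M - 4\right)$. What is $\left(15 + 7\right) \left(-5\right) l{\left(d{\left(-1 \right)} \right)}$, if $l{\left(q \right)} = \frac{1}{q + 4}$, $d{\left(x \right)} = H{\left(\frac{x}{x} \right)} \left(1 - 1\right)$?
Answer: $- \frac{55}{2} \approx -27.5$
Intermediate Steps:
$H{\left(M \right)} = \left(-4 + M\right) \left(4 + M\right)$ ($H{\left(M \right)} = \left(4 + M\right) \left(-4 + M\right) = \left(-4 + M\right) \left(4 + M\right)$)
$d{\left(x \right)} = 0$ ($d{\left(x \right)} = \left(-16 + \left(\frac{x}{x}\right)^{2}\right) \left(1 - 1\right) = \left(-16 + 1^{2}\right) 0 = \left(-16 + 1\right) 0 = \left(-15\right) 0 = 0$)
$l{\left(q \right)} = \frac{1}{4 + q}$
$\left(15 + 7\right) \left(-5\right) l{\left(d{\left(-1 \right)} \right)} = \frac{\left(15 + 7\right) \left(-5\right)}{4 + 0} = \frac{22 \left(-5\right)}{4} = \left(-110\right) \frac{1}{4} = - \frac{55}{2}$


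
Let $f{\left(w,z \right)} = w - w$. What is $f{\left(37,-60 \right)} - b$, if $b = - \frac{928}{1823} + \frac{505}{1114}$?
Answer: $\frac{113177}{2030822} \approx 0.05573$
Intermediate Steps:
$f{\left(w,z \right)} = 0$
$b = - \frac{113177}{2030822}$ ($b = \left(-928\right) \frac{1}{1823} + 505 \cdot \frac{1}{1114} = - \frac{928}{1823} + \frac{505}{1114} = - \frac{113177}{2030822} \approx -0.05573$)
$f{\left(37,-60 \right)} - b = 0 - - \frac{113177}{2030822} = 0 + \frac{113177}{2030822} = \frac{113177}{2030822}$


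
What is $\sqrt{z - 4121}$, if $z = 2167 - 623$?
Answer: $i \sqrt{2577} \approx 50.764 i$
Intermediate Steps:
$z = 1544$ ($z = 2167 - 623 = 1544$)
$\sqrt{z - 4121} = \sqrt{1544 - 4121} = \sqrt{-2577} = i \sqrt{2577}$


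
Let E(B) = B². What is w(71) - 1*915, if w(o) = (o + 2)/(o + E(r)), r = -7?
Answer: -109727/120 ≈ -914.39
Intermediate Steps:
w(o) = (2 + o)/(49 + o) (w(o) = (o + 2)/(o + (-7)²) = (2 + o)/(o + 49) = (2 + o)/(49 + o))
w(71) - 1*915 = (2 + 71)/(49 + 71) - 1*915 = 73/120 - 915 = -109727/120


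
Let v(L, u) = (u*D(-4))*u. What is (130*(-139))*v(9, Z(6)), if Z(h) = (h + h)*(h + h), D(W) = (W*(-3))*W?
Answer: 17985576960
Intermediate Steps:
D(W) = -3*W² (D(W) = (-3*W)*W = -3*W²)
Z(h) = 4*h² (Z(h) = (2*h)*(2*h) = 4*h²)
v(L, u) = -48*u² (v(L, u) = (u*(-3*(-4)²))*u = (u*(-3*16))*u = (u*(-48))*u = (-48*u)*u = -48*u²)
(130*(-139))*v(9, Z(6)) = (130*(-139))*(-48*(4*6²)²) = -(-867360)*(4*36)² = -(-867360)*144² = -(-867360)*20736 = -18070*(-995328) = 17985576960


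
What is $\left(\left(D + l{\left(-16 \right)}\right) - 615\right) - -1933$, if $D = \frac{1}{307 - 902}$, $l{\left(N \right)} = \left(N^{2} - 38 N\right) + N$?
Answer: $\frac{1288769}{595} \approx 2166.0$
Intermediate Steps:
$l{\left(N \right)} = N^{2} - 37 N$
$D = - \frac{1}{595}$ ($D = \frac{1}{307 - 902} = \frac{1}{-595} = - \frac{1}{595} \approx -0.0016807$)
$\left(\left(D + l{\left(-16 \right)}\right) - 615\right) - -1933 = \left(\left(- \frac{1}{595} - 16 \left(-37 - 16\right)\right) - 615\right) - -1933 = \left(\left(- \frac{1}{595} - -848\right) - 615\right) + 1933 = \left(\left(- \frac{1}{595} + 848\right) - 615\right) + 1933 = \left(\frac{504559}{595} - 615\right) + 1933 = \frac{138634}{595} + 1933 = \frac{1288769}{595}$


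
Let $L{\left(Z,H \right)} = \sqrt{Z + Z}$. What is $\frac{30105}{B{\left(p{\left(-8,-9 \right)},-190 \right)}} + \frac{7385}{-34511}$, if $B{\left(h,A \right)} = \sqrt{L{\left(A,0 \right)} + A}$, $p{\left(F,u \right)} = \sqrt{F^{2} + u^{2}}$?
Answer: $- \frac{7385}{34511} + \frac{30105 \sqrt{2}}{2 \sqrt{-95 + i \sqrt{95}}} \approx 111.09 - 2175.5 i$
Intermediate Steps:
$L{\left(Z,H \right)} = \sqrt{2} \sqrt{Z}$ ($L{\left(Z,H \right)} = \sqrt{2 Z} = \sqrt{2} \sqrt{Z}$)
$B{\left(h,A \right)} = \sqrt{A + \sqrt{2} \sqrt{A}}$ ($B{\left(h,A \right)} = \sqrt{\sqrt{2} \sqrt{A} + A} = \sqrt{A + \sqrt{2} \sqrt{A}}$)
$\frac{30105}{B{\left(p{\left(-8,-9 \right)},-190 \right)}} + \frac{7385}{-34511} = \frac{30105}{\sqrt{-190 + \sqrt{2} \sqrt{-190}}} + \frac{7385}{-34511} = \frac{30105}{\sqrt{-190 + \sqrt{2} i \sqrt{190}}} + 7385 \left(- \frac{1}{34511}\right) = \frac{30105}{\sqrt{-190 + 2 i \sqrt{95}}} - \frac{7385}{34511} = - \frac{7385}{34511} + \frac{30105}{\sqrt{-190 + 2 i \sqrt{95}}}$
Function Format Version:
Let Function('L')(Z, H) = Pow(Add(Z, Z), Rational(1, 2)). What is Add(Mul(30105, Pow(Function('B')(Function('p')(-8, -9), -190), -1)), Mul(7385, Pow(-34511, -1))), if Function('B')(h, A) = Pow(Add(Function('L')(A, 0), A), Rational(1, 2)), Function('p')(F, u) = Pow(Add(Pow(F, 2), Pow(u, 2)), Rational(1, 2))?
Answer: Add(Rational(-7385, 34511), Mul(Rational(30105, 2), Pow(2, Rational(1, 2)), Pow(Add(-95, Mul(I, Pow(95, Rational(1, 2)))), Rational(-1, 2)))) ≈ Add(111.09, Mul(-2175.5, I))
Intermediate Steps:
Function('L')(Z, H) = Mul(Pow(2, Rational(1, 2)), Pow(Z, Rational(1, 2))) (Function('L')(Z, H) = Pow(Mul(2, Z), Rational(1, 2)) = Mul(Pow(2, Rational(1, 2)), Pow(Z, Rational(1, 2))))
Function('B')(h, A) = Pow(Add(A, Mul(Pow(2, Rational(1, 2)), Pow(A, Rational(1, 2)))), Rational(1, 2)) (Function('B')(h, A) = Pow(Add(Mul(Pow(2, Rational(1, 2)), Pow(A, Rational(1, 2))), A), Rational(1, 2)) = Pow(Add(A, Mul(Pow(2, Rational(1, 2)), Pow(A, Rational(1, 2)))), Rational(1, 2)))
Add(Mul(30105, Pow(Function('B')(Function('p')(-8, -9), -190), -1)), Mul(7385, Pow(-34511, -1))) = Add(Mul(30105, Pow(Pow(Add(-190, Mul(Pow(2, Rational(1, 2)), Pow(-190, Rational(1, 2)))), Rational(1, 2)), -1)), Mul(7385, Pow(-34511, -1))) = Add(Mul(30105, Pow(Pow(Add(-190, Mul(Pow(2, Rational(1, 2)), Mul(I, Pow(190, Rational(1, 2))))), Rational(1, 2)), -1)), Mul(7385, Rational(-1, 34511))) = Add(Mul(30105, Pow(Pow(Add(-190, Mul(2, I, Pow(95, Rational(1, 2)))), Rational(1, 2)), -1)), Rational(-7385, 34511)) = Add(Mul(30105, Pow(Add(-190, Mul(2, I, Pow(95, Rational(1, 2)))), Rational(-1, 2))), Rational(-7385, 34511)) = Add(Rational(-7385, 34511), Mul(30105, Pow(Add(-190, Mul(2, I, Pow(95, Rational(1, 2)))), Rational(-1, 2))))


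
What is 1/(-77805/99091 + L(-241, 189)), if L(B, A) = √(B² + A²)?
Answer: 7709775255/921038249592337 + 9819026281*√93802/921038249592337 ≈ 0.0032735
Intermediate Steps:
L(B, A) = √(A² + B²)
1/(-77805/99091 + L(-241, 189)) = 1/(-77805/99091 + √(189² + (-241)²)) = 1/(-77805*1/99091 + √(35721 + 58081)) = 1/(-77805/99091 + √93802)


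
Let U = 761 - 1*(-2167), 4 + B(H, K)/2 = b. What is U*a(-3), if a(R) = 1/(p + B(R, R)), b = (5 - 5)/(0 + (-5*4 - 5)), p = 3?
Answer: -2928/5 ≈ -585.60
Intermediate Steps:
b = 0 (b = 0/(0 + (-20 - 5)) = 0/(0 - 25) = 0/(-25) = 0*(-1/25) = 0)
B(H, K) = -8 (B(H, K) = -8 + 2*0 = -8 + 0 = -8)
a(R) = -⅕ (a(R) = 1/(3 - 8) = 1/(-5) = -⅕)
U = 2928 (U = 761 + 2167 = 2928)
U*a(-3) = 2928*(-⅕) = -2928/5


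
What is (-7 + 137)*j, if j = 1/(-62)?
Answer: -65/31 ≈ -2.0968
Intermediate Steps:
j = -1/62 ≈ -0.016129
(-7 + 137)*j = (-7 + 137)*(-1/62) = 130*(-1/62) = -65/31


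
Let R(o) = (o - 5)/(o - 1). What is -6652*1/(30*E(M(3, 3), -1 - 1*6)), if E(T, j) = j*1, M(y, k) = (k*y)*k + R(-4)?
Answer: 3326/105 ≈ 31.676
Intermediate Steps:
R(o) = (-5 + o)/(-1 + o)
M(y, k) = 9/5 + y*k² (M(y, k) = (k*y)*k + (-5 - 4)/(-1 - 4) = y*k² - 9/(-5) = y*k² - ⅕*(-9) = y*k² + 9/5 = 9/5 + y*k²)
E(T, j) = j
-6652*1/(30*E(M(3, 3), -1 - 1*6)) = -6652*1/(30*(-1 - 1*6)) = -6652*1/(30*(-1 - 6)) = -6652/(30*(-7)) = -6652/(-210) = -6652*(-1/210) = 3326/105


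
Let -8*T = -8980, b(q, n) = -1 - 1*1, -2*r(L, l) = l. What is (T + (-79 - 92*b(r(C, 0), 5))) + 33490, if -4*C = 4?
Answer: 69435/2 ≈ 34718.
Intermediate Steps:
C = -1 (C = -¼*4 = -1)
r(L, l) = -l/2
b(q, n) = -2 (b(q, n) = -1 - 1 = -2)
T = 2245/2 (T = -⅛*(-8980) = 2245/2 ≈ 1122.5)
(T + (-79 - 92*b(r(C, 0), 5))) + 33490 = (2245/2 + (-79 - 92*(-2))) + 33490 = (2245/2 + (-79 + 184)) + 33490 = (2245/2 + 105) + 33490 = 2455/2 + 33490 = 69435/2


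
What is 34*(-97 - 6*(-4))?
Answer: -2482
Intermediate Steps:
34*(-97 - 6*(-4)) = 34*(-97 + 24) = 34*(-73) = -2482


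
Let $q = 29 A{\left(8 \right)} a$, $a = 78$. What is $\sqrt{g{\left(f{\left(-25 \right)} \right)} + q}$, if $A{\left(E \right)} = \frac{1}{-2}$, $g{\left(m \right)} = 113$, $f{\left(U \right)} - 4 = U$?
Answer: $i \sqrt{1018} \approx 31.906 i$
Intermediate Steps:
$f{\left(U \right)} = 4 + U$
$A{\left(E \right)} = - \frac{1}{2}$
$q = -1131$ ($q = 29 \left(- \frac{1}{2}\right) 78 = \left(- \frac{29}{2}\right) 78 = -1131$)
$\sqrt{g{\left(f{\left(-25 \right)} \right)} + q} = \sqrt{113 - 1131} = \sqrt{-1018} = i \sqrt{1018}$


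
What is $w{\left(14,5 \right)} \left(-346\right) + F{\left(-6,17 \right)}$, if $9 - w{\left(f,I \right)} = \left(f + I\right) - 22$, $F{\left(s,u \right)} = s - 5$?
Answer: $-4163$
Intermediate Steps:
$F{\left(s,u \right)} = -5 + s$ ($F{\left(s,u \right)} = s - 5 = -5 + s$)
$w{\left(f,I \right)} = 31 - I - f$ ($w{\left(f,I \right)} = 9 - \left(\left(f + I\right) - 22\right) = 9 - \left(\left(I + f\right) - 22\right) = 9 - \left(-22 + I + f\right) = 31 - I - f$)
$w{\left(14,5 \right)} \left(-346\right) + F{\left(-6,17 \right)} = \left(31 - 5 - 14\right) \left(-346\right) - 11 = 12 \left(-346\right) - 11 = -4152 - 11 = -4163$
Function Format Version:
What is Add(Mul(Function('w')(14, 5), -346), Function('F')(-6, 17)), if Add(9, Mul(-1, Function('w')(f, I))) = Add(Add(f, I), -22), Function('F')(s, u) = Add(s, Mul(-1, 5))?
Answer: -4163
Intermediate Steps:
Function('F')(s, u) = Add(-5, s) (Function('F')(s, u) = Add(s, -5) = Add(-5, s))
Function('w')(f, I) = Add(31, Mul(-1, I), Mul(-1, f)) (Function('w')(f, I) = Add(9, Mul(-1, Add(Add(f, I), -22))) = Add(9, Mul(-1, Add(Add(I, f), -22))) = Add(9, Mul(-1, Add(-22, I, f))) = Add(9, Add(22, Mul(-1, I), Mul(-1, f))) = Add(31, Mul(-1, I), Mul(-1, f)))
Add(Mul(Function('w')(14, 5), -346), Function('F')(-6, 17)) = Add(Mul(Add(31, Mul(-1, 5), Mul(-1, 14)), -346), Add(-5, -6)) = Add(Mul(Add(31, -5, -14), -346), -11) = Add(Mul(12, -346), -11) = Add(-4152, -11) = -4163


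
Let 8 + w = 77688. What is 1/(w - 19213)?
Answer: 1/58467 ≈ 1.7104e-5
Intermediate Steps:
w = 77680 (w = -8 + 77688 = 77680)
1/(w - 19213) = 1/(77680 - 19213) = 1/58467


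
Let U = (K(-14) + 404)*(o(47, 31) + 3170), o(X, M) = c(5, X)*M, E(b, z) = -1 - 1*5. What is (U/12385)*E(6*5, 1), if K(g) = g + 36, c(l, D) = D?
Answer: -11826612/12385 ≈ -954.91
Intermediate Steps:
E(b, z) = -6 (E(b, z) = -1 - 5 = -6)
K(g) = 36 + g
o(X, M) = M*X (o(X, M) = X*M = M*X)
U = 1971102 (U = ((36 - 14) + 404)*(31*47 + 3170) = (22 + 404)*(1457 + 3170) = 426*4627 = 1971102)
(U/12385)*E(6*5, 1) = (1971102/12385)*(-6) = -11826612/12385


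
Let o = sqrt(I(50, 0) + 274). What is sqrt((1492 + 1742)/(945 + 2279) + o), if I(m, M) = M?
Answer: sqrt(651651 + 649636*sqrt(274))/806 ≈ 4.1900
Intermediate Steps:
o = sqrt(274) (o = sqrt(0 + 274) = sqrt(274) ≈ 16.553)
sqrt((1492 + 1742)/(945 + 2279) + o) = sqrt((1492 + 1742)/(945 + 2279) + sqrt(274)) = sqrt(3234/3224 + sqrt(274)) = sqrt(3234*(1/3224) + sqrt(274)) = sqrt(1617/1612 + sqrt(274))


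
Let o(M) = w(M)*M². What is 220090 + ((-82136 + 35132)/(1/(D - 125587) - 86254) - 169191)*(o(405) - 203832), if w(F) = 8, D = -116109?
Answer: -3909381333327403348918/20847246785 ≈ -1.8752e+11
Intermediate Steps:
o(M) = 8*M²
220090 + ((-82136 + 35132)/(1/(D - 125587) - 86254) - 169191)*(o(405) - 203832) = 220090 + ((-82136 + 35132)/(1/(-116109 - 125587) - 86254) - 169191)*(8*405² - 203832) = 220090 + (-47004/(1/(-241696) - 86254) - 169191)*(8*164025 - 203832) = 220090 + (-47004/(-1/241696 - 86254) - 169191)*(1312200 - 203832) = 220090 + (-47004/(-20847246785/241696) - 169191)*1108368 = 220090 + (-47004*(-241696/20847246785) - 169191)*1108368 = 220090 + (11360678784/20847246785 - 169191)*1108368 = 220090 - 3527155170122151/20847246785*1108368 = 220090 - 3909385921597948259568/20847246785 = -3909381333327403348918/20847246785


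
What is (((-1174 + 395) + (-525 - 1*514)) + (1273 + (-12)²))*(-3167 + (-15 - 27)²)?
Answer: 562603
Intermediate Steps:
(((-1174 + 395) + (-525 - 1*514)) + (1273 + (-12)²))*(-3167 + (-15 - 27)²) = ((-779 + (-525 - 514)) + (1273 + 144))*(-3167 + (-42)²) = ((-779 - 1039) + 1417)*(-3167 + 1764) = (-1818 + 1417)*(-1403) = -401*(-1403) = 562603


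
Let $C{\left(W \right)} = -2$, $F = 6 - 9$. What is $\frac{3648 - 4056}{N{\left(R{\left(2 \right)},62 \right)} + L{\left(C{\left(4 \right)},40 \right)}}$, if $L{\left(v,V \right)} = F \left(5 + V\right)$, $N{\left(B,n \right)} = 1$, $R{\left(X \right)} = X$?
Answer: $\frac{204}{67} \approx 3.0448$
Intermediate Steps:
$F = -3$ ($F = 6 - 9 = -3$)
$L{\left(v,V \right)} = -15 - 3 V$ ($L{\left(v,V \right)} = - 3 \left(5 + V\right) = -15 - 3 V$)
$\frac{3648 - 4056}{N{\left(R{\left(2 \right)},62 \right)} + L{\left(C{\left(4 \right)},40 \right)}} = \frac{3648 - 4056}{1 - 135} = - \frac{408}{1 - 135} = - \frac{408}{-134} = \left(-408\right) \left(- \frac{1}{134}\right) = \frac{204}{67}$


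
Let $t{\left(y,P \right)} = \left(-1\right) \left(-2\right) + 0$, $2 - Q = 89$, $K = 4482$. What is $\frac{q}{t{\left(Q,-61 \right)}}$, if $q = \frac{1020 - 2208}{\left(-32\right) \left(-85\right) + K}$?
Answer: $- \frac{297}{3601} \approx -0.082477$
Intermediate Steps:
$Q = -87$ ($Q = 2 - 89 = -87$)
$t{\left(y,P \right)} = 2$ ($t{\left(y,P \right)} = 2 + 0 = 2$)
$q = - \frac{594}{3601}$ ($q = \frac{1020 - 2208}{\left(-32\right) \left(-85\right) + 4482} = - \frac{1188}{2720 + 4482} = - \frac{1188}{7202} = \left(-1188\right) \frac{1}{7202} = - \frac{594}{3601} \approx -0.16495$)
$\frac{q}{t{\left(Q,-61 \right)}} = - \frac{594}{3601 \cdot 2} = \left(- \frac{594}{3601}\right) \frac{1}{2} = - \frac{297}{3601}$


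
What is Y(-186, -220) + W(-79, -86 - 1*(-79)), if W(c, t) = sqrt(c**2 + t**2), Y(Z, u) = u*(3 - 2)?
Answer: -220 + sqrt(6290) ≈ -140.69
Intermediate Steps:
Y(Z, u) = u (Y(Z, u) = u*1 = u)
Y(-186, -220) + W(-79, -86 - 1*(-79)) = -220 + sqrt((-79)**2 + (-86 - 1*(-79))**2) = -220 + sqrt(6241 + (-86 + 79)**2) = -220 + sqrt(6241 + (-7)**2) = -220 + sqrt(6241 + 49) = -220 + sqrt(6290)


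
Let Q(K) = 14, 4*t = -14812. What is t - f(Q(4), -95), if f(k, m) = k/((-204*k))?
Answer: -755411/204 ≈ -3703.0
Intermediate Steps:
t = -3703 (t = (1/4)*(-14812) = -3703)
f(k, m) = -1/204 (f(k, m) = k*(-1/(204*k)) = -1/204)
t - f(Q(4), -95) = -3703 - 1*(-1/204) = -3703 + 1/204 = -755411/204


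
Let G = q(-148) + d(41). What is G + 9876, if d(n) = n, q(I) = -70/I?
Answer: 733893/74 ≈ 9917.5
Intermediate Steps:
G = 3069/74 (G = -70/(-148) + 41 = -70*(-1/148) + 41 = 35/74 + 41 = 3069/74 ≈ 41.473)
G + 9876 = 3069/74 + 9876 = 733893/74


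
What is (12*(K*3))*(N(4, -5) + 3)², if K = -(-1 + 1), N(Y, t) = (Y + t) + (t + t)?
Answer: 0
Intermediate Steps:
N(Y, t) = Y + 3*t (N(Y, t) = (Y + t) + 2*t = Y + 3*t)
K = 0 (K = -1*0 = 0)
(12*(K*3))*(N(4, -5) + 3)² = (12*(0*3))*((4 + 3*(-5)) + 3)² = (12*0)*((4 - 15) + 3)² = 0*(-11 + 3)² = 0*(-8)² = 0*64 = 0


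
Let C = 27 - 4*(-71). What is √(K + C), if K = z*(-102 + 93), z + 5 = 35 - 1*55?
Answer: 2*√134 ≈ 23.152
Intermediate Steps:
z = -25 (z = -5 + (35 - 1*55) = -5 + (35 - 55) = -5 - 20 = -25)
C = 311 (C = 27 + 284 = 311)
K = 225 (K = -25*(-102 + 93) = -25*(-9) = 225)
√(K + C) = √(225 + 311) = √536 = 2*√134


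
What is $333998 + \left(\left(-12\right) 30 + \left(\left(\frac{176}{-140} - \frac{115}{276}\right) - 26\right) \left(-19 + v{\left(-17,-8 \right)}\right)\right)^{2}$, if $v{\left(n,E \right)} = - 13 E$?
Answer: $\frac{54263654449}{7056} \approx 7.6904 \cdot 10^{6}$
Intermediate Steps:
$333998 + \left(\left(-12\right) 30 + \left(\left(\frac{176}{-140} - \frac{115}{276}\right) - 26\right) \left(-19 + v{\left(-17,-8 \right)}\right)\right)^{2} = 333998 + \left(\left(-12\right) 30 + \left(\left(\frac{176}{-140} - \frac{115}{276}\right) - 26\right) \left(-19 - -104\right)\right)^{2} = 333998 + \left(-360 + \left(\left(176 \left(- \frac{1}{140}\right) - \frac{5}{12}\right) - 26\right) \left(-19 + 104\right)\right)^{2} = 333998 + \left(-360 + \left(\left(- \frac{44}{35} - \frac{5}{12}\right) - 26\right) 85\right)^{2} = 333998 + \left(-360 + \left(- \frac{703}{420} - 26\right) 85\right)^{2} = 333998 + \left(-360 - \frac{197591}{84}\right)^{2} = 333998 + \left(- \frac{227831}{84}\right)^{2} = 333998 + \frac{51906964561}{7056} = \frac{54263654449}{7056}$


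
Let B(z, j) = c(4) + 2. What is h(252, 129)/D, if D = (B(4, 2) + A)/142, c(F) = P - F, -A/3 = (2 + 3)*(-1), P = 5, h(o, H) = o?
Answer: 1988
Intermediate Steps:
A = 15 (A = -3*(2 + 3)*(-1) = -15*(-1) = -3*(-5) = 15)
c(F) = 5 - F
B(z, j) = 3 (B(z, j) = (5 - 1*4) + 2 = (5 - 4) + 2 = 1 + 2 = 3)
D = 9/71 (D = (3 + 15)/142 = 18*(1/142) = 9/71 ≈ 0.12676)
h(252, 129)/D = 252/(9/71) = 252*(71/9) = 1988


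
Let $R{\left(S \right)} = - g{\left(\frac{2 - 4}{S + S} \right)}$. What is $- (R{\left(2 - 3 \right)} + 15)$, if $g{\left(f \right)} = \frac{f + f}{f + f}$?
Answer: $-14$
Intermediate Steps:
$g{\left(f \right)} = 1$ ($g{\left(f \right)} = \frac{2 f}{2 f} = 2 f \frac{1}{2 f} = 1$)
$R{\left(S \right)} = -1$ ($R{\left(S \right)} = \left(-1\right) 1 = -1$)
$- (R{\left(2 - 3 \right)} + 15) = - (-1 + 15) = \left(-1\right) 14 = -14$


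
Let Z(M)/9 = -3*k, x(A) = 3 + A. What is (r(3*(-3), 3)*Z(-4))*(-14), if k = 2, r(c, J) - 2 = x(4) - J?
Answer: 4536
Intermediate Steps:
r(c, J) = 9 - J (r(c, J) = 2 + ((3 + 4) - J) = 2 + (7 - J) = 9 - J)
Z(M) = -54 (Z(M) = 9*(-3*2) = 9*(-6) = -54)
(r(3*(-3), 3)*Z(-4))*(-14) = ((9 - 1*3)*(-54))*(-14) = ((9 - 3)*(-54))*(-14) = (6*(-54))*(-14) = -324*(-14) = 4536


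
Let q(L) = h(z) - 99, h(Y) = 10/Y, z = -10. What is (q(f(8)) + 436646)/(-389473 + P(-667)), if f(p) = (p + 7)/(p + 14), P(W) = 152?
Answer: -436546/389321 ≈ -1.1213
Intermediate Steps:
f(p) = (7 + p)/(14 + p)
q(L) = -100 (q(L) = 10/(-10) - 99 = 10*(-⅒) - 99 = -1 - 99 = -100)
(q(f(8)) + 436646)/(-389473 + P(-667)) = (-100 + 436646)/(-389473 + 152) = 436546/(-389321) = 436546*(-1/389321) = -436546/389321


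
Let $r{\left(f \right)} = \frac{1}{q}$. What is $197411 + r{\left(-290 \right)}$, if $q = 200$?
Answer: $\frac{39482201}{200} \approx 1.9741 \cdot 10^{5}$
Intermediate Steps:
$r{\left(f \right)} = \frac{1}{200}$
$197411 + r{\left(-290 \right)} = 197411 + \frac{1}{200} = \frac{39482201}{200}$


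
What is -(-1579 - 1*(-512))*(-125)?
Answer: -133375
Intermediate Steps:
-(-1579 - 1*(-512))*(-125) = -(-1579 + 512)*(-125) = -(-1067)*(-125) = -1*133375 = -133375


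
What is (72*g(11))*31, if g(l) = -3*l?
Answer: -73656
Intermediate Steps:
(72*g(11))*31 = (72*(-3*11))*31 = (72*(-33))*31 = -2376*31 = -73656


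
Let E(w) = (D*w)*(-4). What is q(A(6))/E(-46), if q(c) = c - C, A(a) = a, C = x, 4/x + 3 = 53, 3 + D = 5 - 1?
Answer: 37/1150 ≈ 0.032174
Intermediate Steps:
D = 1 (D = -3 + (5 - 1) = -3 + 4 = 1)
x = 2/25 (x = 4/(-3 + 53) = 4/50 = 4*(1/50) = 2/25 ≈ 0.080000)
C = 2/25 ≈ 0.080000
E(w) = -4*w (E(w) = (1*w)*(-4) = w*(-4) = -4*w)
q(c) = -2/25 + c (q(c) = c - 1*2/25 = c - 2/25 = -2/25 + c)
q(A(6))/E(-46) = (-2/25 + 6)/((-4*(-46))) = (148/25)/184 = (148/25)*(1/184) = 37/1150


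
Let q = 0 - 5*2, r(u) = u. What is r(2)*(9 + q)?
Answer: -2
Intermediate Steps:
q = -10 (q = 0 - 10 = -10)
r(2)*(9 + q) = 2*(9 - 10) = 2*(-1) = -2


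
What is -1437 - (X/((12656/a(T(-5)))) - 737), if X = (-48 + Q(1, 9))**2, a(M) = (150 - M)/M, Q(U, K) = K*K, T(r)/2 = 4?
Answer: -35514119/50624 ≈ -701.53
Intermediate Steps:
T(r) = 8 (T(r) = 2*4 = 8)
Q(U, K) = K**2
a(M) = (150 - M)/M
X = 1089 (X = (-48 + 9**2)**2 = (-48 + 81)**2 = 33**2 = 1089)
-1437 - (X/((12656/a(T(-5)))) - 737) = -1437 - (1089/((12656/(((150 - 1*8)/8)))) - 737) = -1437 - (1089/((12656/(((150 - 8)/8)))) - 737) = -1437 - (1089/((12656/(((1/8)*142)))) - 737) = -1437 - (1089/((12656/(71/4))) - 737) = -1437 - (1089/((12656*(4/71))) - 737) = -1437 - (1089/(50624/71) - 737) = -1437 - (1089*(71/50624) - 737) = -1437 - (77319/50624 - 737) = -1437 - 1*(-37232569/50624) = -1437 + 37232569/50624 = -35514119/50624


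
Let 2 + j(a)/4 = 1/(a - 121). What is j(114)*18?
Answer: -1080/7 ≈ -154.29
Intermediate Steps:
j(a) = -8 + 4/(-121 + a) (j(a) = -8 + 4/(a - 121) = -8 + 4/(-121 + a))
j(114)*18 = (4*(243 - 2*114)/(-121 + 114))*18 = (4*(243 - 228)/(-7))*18 = (4*(-⅐)*15)*18 = -60/7*18 = -1080/7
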